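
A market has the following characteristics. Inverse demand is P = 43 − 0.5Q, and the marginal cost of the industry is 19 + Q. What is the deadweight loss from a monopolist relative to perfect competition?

DWL = 12

Under competition P = MC: 43 − 0.5Q = 19 + Q ⇒ Q = 16, P = 35.
A monopolist chooses Q where MR = MC. MR = 43 − Q; setting this equal to 19 + Q gives Q = 12 and P = 37.
CS = ½·(43 − 35)·16 = 64; PS = (35·16 − 19·16 − ½·1·16²) = 128; TS = 192.
CS = ½·(43 − 37)·12 = 36; PS = (37·12 − 19·12 − ½·1·12²) = 144; TS = 180.
DWL = 192 − 180 = 12.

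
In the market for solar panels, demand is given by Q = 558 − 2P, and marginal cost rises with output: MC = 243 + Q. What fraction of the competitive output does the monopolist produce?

Inverting demand: P = 279 − 0.5Q.
A monopolist chooses Q where MR = MC. MR = 279 − Q; setting this equal to 243 + Q gives Q = 18 and P = 270.
Under competition P = MC: 279 − 0.5Q = 243 + Q ⇒ Q = 24, P = 267.
Ratio Q_m/Q_c = 18/24 = 0.75.

Q_m/Q_c = 0.75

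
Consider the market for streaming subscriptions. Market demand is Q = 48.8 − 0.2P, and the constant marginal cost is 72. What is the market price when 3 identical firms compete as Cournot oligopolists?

P = 115

Inverting demand: P = 244 − 5Q.
Cournot with 3 identical firms: the symmetric best-response condition is 244 − 20q = 72. Each firm produces q = 8.6, total output Q = 25.8, price P = 115.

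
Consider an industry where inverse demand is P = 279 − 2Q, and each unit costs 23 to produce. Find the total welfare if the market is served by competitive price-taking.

Under competition P = MC = 23, so Q = (279 − 23)/2 = 128.
CS = ½·(279 − 23)·128 = 16384; PS = (23 − 23)·128 = 0; TS = 16384.

TS = 16384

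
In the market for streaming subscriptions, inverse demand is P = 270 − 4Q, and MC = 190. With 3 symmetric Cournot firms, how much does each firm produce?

In a 3-firm Cournot equilibrium, symmetry and the first-order condition give q = (270 − 190)/(16) = 5. So Q = 15 and P = 210.

q_i = 5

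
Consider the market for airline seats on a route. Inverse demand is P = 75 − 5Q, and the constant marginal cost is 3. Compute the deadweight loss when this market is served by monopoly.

DWL = 129.6

Perfect competition: P = MC = 3, so 75 − 5Q = 3 and Q = 14.4.
Monopoly sets MR = MC: 75 − 10Q = 3 ⇒ Q = 7.2, P = 75 − 5·7.2 = 39.
DWL is the triangle between Q = 7.2 and Q = 14.4: ½·(14.4 − 7.2)·(39 − 3) = 129.6.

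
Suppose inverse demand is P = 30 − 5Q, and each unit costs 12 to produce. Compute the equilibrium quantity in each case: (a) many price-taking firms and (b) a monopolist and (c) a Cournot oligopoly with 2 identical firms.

Competitive firms price at marginal cost: P = 12, giving Q = 3.6.
Monopoly sets MR = MC: 30 − 10Q = 12 ⇒ Q = 1.8, P = 30 − 5·1.8 = 21.
Cournot with 2 identical firms: the symmetric best-response condition is 30 − 15q = 12. Each firm produces q = 1.2, total output Q = 2.4, price P = 18.

Competition: Q = 3.6; Monopoly: Q = 1.8; Cournot: Q = 2.4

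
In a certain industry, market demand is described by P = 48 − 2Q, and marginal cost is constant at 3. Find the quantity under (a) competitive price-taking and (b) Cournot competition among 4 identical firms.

Perfect competition: P = MC = 3, so 48 − 2Q = 3 and Q = 22.5.
Cournot with 4 identical firms: the symmetric best-response condition is 48 − 10q = 3. Each firm produces q = 4.5, total output Q = 18, price P = 12.

Competition: Q = 22.5; Cournot: Q = 18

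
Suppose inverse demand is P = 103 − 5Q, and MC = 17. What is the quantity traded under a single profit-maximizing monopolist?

A monopolist chooses Q where MR = MC. MR = 103 − 10Q; setting this equal to 17 gives Q = 8.6 and P = 60.

Q = 8.6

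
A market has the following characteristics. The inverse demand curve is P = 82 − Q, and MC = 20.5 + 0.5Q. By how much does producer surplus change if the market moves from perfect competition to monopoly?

PS rises by 336.2

Under competition P = MC: 82 − Q = 20.5 + 0.5Q ⇒ Q = 41, P = 41.
PS = P·Q − VC(Q) = 41·41 − (20.5·41 + ½·0.5·41²) = 420.25.
A monopolist chooses Q where MR = MC. MR = 82 − 2Q; setting this equal to 20.5 + 0.5Q gives Q = 24.6 and P = 57.4.
PS = P·Q − VC(Q) = 57.4·24.6 − (20.5·24.6 + ½·0.5·24.6²) = 756.45.
Change in producer surplus: 756.45 − 420.25 = 336.2.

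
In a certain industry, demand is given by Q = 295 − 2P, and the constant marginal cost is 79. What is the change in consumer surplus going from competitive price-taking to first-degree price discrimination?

Inverting demand: P = 147.5 − 0.5Q.
Perfect competition: P = MC = 79, so 147.5 − 0.5Q = 79 and Q = 137.
CS = ½·(147.5 − 79)·137 = 4692.25.
Under first-degree price discrimination the firm charges each unit its demand price and produces up to where P = MC, i.e. Q = 137. Consumer surplus is zero; producer surplus equals total surplus.
CS = 0.
Change in consumer surplus: 0 − 4692.25 = −4692.25.

Consumer surplus falls by 4692.25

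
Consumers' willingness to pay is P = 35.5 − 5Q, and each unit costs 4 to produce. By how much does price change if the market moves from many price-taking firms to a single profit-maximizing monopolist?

Price rises by 15.75

Competitive firms price at marginal cost: P = 4, giving Q = 6.3.
The monopolist equates marginal revenue to marginal cost: 35.5 − 10Q = 4, so Q = 3.15. From demand, P = 19.75.
Change in price: 19.75 − 4 = 15.75.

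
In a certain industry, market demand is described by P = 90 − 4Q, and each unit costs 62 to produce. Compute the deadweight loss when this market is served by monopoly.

DWL = 24.5

Perfect competition: P = MC = 62, so 90 − 4Q = 62 and Q = 7.
A monopolist chooses Q where MR = MC. MR = 90 − 8Q; setting this equal to 62 gives Q = 3.5 and P = 76.
DWL is the triangle between Q = 3.5 and Q = 7: ½·(7 − 3.5)·(76 − 62) = 24.5.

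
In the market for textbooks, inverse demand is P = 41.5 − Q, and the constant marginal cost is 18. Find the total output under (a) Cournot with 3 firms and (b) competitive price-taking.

Cournot: Q = 17.625; Competition: Q = 23.5

With 3 symmetric Cournot firms, each firm's FOC gives 41.5 − 4q = 18, so q = 5.875, Q = 3·5.875 = 17.625, and P = 23.875.
Under competition P = MC = 18, so Q = (41.5 − 18)/1 = 23.5.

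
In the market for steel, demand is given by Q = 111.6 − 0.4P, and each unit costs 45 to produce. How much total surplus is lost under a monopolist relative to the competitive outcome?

DWL = 2737.8

Inverting demand: P = 279 − 2.5Q.
Under competition P = MC = 45, so Q = (279 − 45)/2.5 = 93.6.
The monopolist equates marginal revenue to marginal cost: 279 − 5Q = 45, so Q = 46.8. From demand, P = 162.
DWL is the triangle between Q = 46.8 and Q = 93.6: ½·(93.6 − 46.8)·(162 − 45) = 2737.8.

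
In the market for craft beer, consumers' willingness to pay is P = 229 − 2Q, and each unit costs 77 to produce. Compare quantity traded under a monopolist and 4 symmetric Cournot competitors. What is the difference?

A monopolist chooses Q where MR = MC. MR = 229 − 4Q; setting this equal to 77 gives Q = 38 and P = 153.
Cournot with 4 identical firms: the symmetric best-response condition is 229 − 10q = 77. Each firm produces q = 15.2, total output Q = 60.8, price P = 107.4.
Change in quantity traded: 60.8 − 38 = 22.8.

Q rises by 22.8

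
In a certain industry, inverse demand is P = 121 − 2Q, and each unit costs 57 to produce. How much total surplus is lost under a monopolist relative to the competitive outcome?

Under competition P = MC = 57, so Q = (121 − 57)/2 = 32.
The monopolist equates marginal revenue to marginal cost: 121 − 4Q = 57, so Q = 16. From demand, P = 89.
DWL is the triangle between Q = 16 and Q = 32: ½·(32 − 16)·(89 − 57) = 256.

DWL = 256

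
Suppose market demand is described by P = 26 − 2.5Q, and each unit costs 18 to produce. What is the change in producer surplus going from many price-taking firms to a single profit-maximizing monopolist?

PS rises by 6.4

Perfect competition: P = MC = 18, so 26 − 2.5Q = 18 and Q = 3.2.
PS = (18 − 18)·3.2 = 0.
A monopolist chooses Q where MR = MC. MR = 26 − 5Q; setting this equal to 18 gives Q = 1.6 and P = 22.
PS = (22 − 18)·1.6 = 6.4.
Change in producer surplus: 6.4 − 0 = 6.4.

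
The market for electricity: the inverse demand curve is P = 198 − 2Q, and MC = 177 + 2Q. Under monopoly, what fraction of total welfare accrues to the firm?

A monopolist chooses Q where MR = MC. MR = 198 − 4Q; setting this equal to 177 + 2Q gives Q = 3.5 and P = 191.
CS = ½·(198 − 191)·3.5 = 12.25.
PS = P·Q − VC(Q) = 191·3.5 − (177·3.5 + ½·2·3.5²) = 36.75.
Share captured = PS/TS = 36.75/49 = 0.75.

PS/TS = 0.75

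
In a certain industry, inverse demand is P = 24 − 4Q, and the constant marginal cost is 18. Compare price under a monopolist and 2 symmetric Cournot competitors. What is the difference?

Monopoly sets MR = MC: 24 − 8Q = 18 ⇒ Q = 0.75, P = 24 − 4·0.75 = 21.
Cournot with 2 identical firms: the symmetric best-response condition is 24 − 12q = 18. Each firm produces q = 0.5, total output Q = 1, price P = 20.
Change in price: 20 − 21 = −1.

Price falls by 1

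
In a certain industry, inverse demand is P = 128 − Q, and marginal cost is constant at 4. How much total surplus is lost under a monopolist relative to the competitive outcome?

DWL = 1922

Under competition P = MC = 4, so Q = (128 − 4)/1 = 124.
The monopolist equates marginal revenue to marginal cost: 128 − 2Q = 4, so Q = 62. From demand, P = 66.
DWL is the triangle between Q = 62 and Q = 124: ½·(124 − 62)·(66 − 4) = 1922.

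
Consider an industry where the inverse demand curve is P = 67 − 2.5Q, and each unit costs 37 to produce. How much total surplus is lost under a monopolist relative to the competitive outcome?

DWL = 45

Perfect competition: P = MC = 37, so 67 − 2.5Q = 37 and Q = 12.
A monopolist chooses Q where MR = MC. MR = 67 − 5Q; setting this equal to 37 gives Q = 6 and P = 52.
DWL is the triangle between Q = 6 and Q = 12: ½·(12 − 6)·(52 − 37) = 45.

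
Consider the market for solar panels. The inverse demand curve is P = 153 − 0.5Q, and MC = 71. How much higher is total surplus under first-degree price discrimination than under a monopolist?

Total surplus rises by 1681

Monopoly sets MR = MC: 153 − Q = 71 ⇒ Q = 82, P = 153 − 0.5·82 = 112.
CS = ½·(153 − 112)·82 = 1681; PS = (112 − 71)·82 = 3362; TS = 5043.
A perfectly discriminating monopolist sells every unit with P(Q) ≥ MC(Q), so output equals the competitive quantity Q = 164. Each buyer pays their reservation price, so CS = 0 and the firm captures all surplus.
TS = 6724 (equal to competitive TS).
Change in total surplus: 6724 − 5043 = 1681.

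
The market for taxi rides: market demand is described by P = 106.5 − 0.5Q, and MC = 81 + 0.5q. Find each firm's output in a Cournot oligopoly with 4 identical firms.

With 4 symmetric Cournot firms, each firm's FOC gives 106.5 − 2.5q = 81 + 0.5q, so q = 8.5, Q = 4·8.5 = 34, and P = 89.5.

q_i = 8.5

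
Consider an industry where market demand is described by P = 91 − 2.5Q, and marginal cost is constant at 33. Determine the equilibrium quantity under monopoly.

Q = 11.6

Monopoly sets MR = MC: 91 − 5Q = 33 ⇒ Q = 11.6, P = 91 − 2.5·11.6 = 62.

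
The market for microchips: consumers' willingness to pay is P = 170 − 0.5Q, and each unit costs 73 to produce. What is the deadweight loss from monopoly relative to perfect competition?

DWL = 2352.25

Perfect competition: P = MC = 73, so 170 − 0.5Q = 73 and Q = 194.
Monopoly sets MR = MC: 170 − Q = 73 ⇒ Q = 97, P = 170 − 0.5·97 = 121.5.
DWL is the triangle between Q = 97 and Q = 194: ½·(194 − 97)·(121.5 − 73) = 2352.25.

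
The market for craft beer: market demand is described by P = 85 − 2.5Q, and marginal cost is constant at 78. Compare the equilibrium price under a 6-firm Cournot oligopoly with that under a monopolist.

With 6 symmetric Cournot firms, each firm's FOC gives 85 − 17.5q = 78, so q = 0.4, Q = 6·0.4 = 2.4, and P = 79.
Monopoly sets MR = MC: 85 − 5Q = 78 ⇒ Q = 1.4, P = 85 − 2.5·1.4 = 81.5.

Cournot: P = 79; Monopoly: P = 81.5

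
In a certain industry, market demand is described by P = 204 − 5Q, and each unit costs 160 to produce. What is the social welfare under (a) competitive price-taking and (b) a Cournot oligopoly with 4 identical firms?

Competitive firms price at marginal cost: P = 160, giving Q = 8.8.
CS = ½·(204 − 160)·8.8 = 193.6; PS = (160 − 160)·8.8 = 0; TS = 193.6.
Cournot with 4 identical firms: the symmetric best-response condition is 204 − 25q = 160. Each firm produces q = 1.76, total output Q = 7.04, price P = 168.8.
CS = ½·(204 − 168.8)·7.04 = 123.904; PS = (168.8 − 160)·7.04 = 61.952; TS = 185.856.

Competition: TS = 193.6; Cournot: TS = 185.856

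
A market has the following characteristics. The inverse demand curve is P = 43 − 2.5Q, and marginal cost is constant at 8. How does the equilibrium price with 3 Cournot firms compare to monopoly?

In a 3-firm Cournot equilibrium, symmetry and the first-order condition give q = (43 − 8)/(10) = 3.5. So Q = 10.5 and P = 16.75.
Monopoly sets MR = MC: 43 − 5Q = 8 ⇒ Q = 7, P = 43 − 2.5·7 = 25.5.

Cournot: P = 16.75; Monopoly: P = 25.5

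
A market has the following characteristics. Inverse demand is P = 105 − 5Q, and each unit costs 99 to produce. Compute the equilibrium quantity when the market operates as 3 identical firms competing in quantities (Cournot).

In a 3-firm Cournot equilibrium, symmetry and the first-order condition give q = (105 − 99)/(20) = 0.3. So Q = 0.9 and P = 100.5.

Q = 0.9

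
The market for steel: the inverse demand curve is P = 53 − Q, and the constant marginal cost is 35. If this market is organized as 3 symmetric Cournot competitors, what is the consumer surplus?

CS = 91.125

In a 3-firm Cournot equilibrium, symmetry and the first-order condition give q = (53 − 35)/(4) = 4.5. So Q = 13.5 and P = 39.5.
CS = ½·(53 − 39.5)·13.5 = 91.125.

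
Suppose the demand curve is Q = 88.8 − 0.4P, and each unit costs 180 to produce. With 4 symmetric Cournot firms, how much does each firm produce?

q_i = 3.36

Inverting demand: P = 222 − 2.5Q.
Cournot with 4 identical firms: the symmetric best-response condition is 222 − 12.5q = 180. Each firm produces q = 3.36, total output Q = 13.44, price P = 188.4.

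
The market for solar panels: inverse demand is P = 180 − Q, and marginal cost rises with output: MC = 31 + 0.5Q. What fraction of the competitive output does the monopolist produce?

Q_m/Q_c = 0.6

A monopolist chooses Q where MR = MC. MR = 180 − 2Q; setting this equal to 31 + 0.5Q gives Q = 59.6 and P = 120.4.
Under competition P = MC: 180 − Q = 31 + 0.5Q ⇒ Q = 298/3, P = 242/3.
Ratio Q_m/Q_c = 59.6/(298/3) = 0.6.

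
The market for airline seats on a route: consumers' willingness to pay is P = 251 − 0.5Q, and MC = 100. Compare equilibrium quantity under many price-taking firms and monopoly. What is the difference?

Perfect competition: P = MC = 100, so 251 − 0.5Q = 100 and Q = 302.
The monopolist equates marginal revenue to marginal cost: 251 − Q = 100, so Q = 151. From demand, P = 175.5.
Change in equilibrium quantity: 151 − 302 = −151.

Equilibrium quantity falls by 151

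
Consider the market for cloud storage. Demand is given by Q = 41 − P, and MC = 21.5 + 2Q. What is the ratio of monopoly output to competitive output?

Inverting demand: P = 41 − Q.
A monopolist chooses Q where MR = MC. MR = 41 − 2Q; setting this equal to 21.5 + 2Q gives Q = 4.875 and P = 36.125.
Competitive equilibrium sets price equal to marginal cost: 41 − Q = 21.5 + 2Q, so Q = 6.5 and P = 34.5.
Ratio Q_m/Q_c = 4.875/6.5 = 0.75.

Q_m/Q_c = 0.75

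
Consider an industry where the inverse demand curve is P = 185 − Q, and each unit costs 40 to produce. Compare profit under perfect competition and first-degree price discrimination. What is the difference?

π rises by 10512.5

Under competition P = MC = 40, so Q = (185 − 40)/1 = 145.
Profit = (40 − 40)·145 = 0.
With perfect price discrimination, output is the efficient level Q = 145 (where demand meets MC), but every buyer pays their willingness to pay: CS = 0 and PS = total surplus.
PS equals the full surplus area, 10512.5. Profit = 10512.5 = 10512.5.
Change in profit: 10512.5 − 0 = 10512.5.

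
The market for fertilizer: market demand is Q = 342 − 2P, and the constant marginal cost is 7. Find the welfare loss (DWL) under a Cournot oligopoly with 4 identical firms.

Inverting demand: P = 171 − 0.5Q.
Perfect competition: P = MC = 7, so 171 − 0.5Q = 7 and Q = 328.
Cournot with 4 identical firms: the symmetric best-response condition is 171 − 2.5q = 7. Each firm produces q = 65.6, total output Q = 262.4, price P = 39.8.
DWL is the triangle between Q = 262.4 and Q = 328: ½·(328 − 262.4)·(39.8 − 7) = 1075.84.

DWL = 1075.84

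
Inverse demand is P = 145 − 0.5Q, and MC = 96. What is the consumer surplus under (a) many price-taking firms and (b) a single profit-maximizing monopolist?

Competition: CS = 2401; Monopoly: CS = 600.25

Competitive firms price at marginal cost: P = 96, giving Q = 98.
CS = ½·(145 − 96)·98 = 2401.
A monopolist chooses Q where MR = MC. MR = 145 − Q; setting this equal to 96 gives Q = 49 and P = 120.5.
CS = ½·(145 − 120.5)·49 = 600.25.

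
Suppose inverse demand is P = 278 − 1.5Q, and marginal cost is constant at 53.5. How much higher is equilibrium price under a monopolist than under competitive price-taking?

Equilibrium price rises by 112.25

Competitive firms price at marginal cost: P = 53.5, giving Q = 449/3.
The monopolist equates marginal revenue to marginal cost: 278 − 3Q = 53.5, so Q = 449/6. From demand, P = 165.75.
Change in equilibrium price: 165.75 − 53.5 = 112.25.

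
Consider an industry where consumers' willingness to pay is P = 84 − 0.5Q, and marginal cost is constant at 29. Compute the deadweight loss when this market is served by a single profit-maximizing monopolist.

Under competition P = MC = 29, so Q = (84 − 29)/0.5 = 110.
The monopolist equates marginal revenue to marginal cost: 84 − Q = 29, so Q = 55. From demand, P = 56.5.
DWL is the triangle between Q = 55 and Q = 110: ½·(110 − 55)·(56.5 − 29) = 756.25.

DWL = 756.25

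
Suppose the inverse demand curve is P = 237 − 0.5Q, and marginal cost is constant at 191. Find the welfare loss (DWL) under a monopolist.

Competitive firms price at marginal cost: P = 191, giving Q = 92.
Monopoly sets MR = MC: 237 − Q = 191 ⇒ Q = 46, P = 237 − 0.5·46 = 214.
DWL is the triangle between Q = 46 and Q = 92: ½·(92 − 46)·(214 − 191) = 529.

DWL = 529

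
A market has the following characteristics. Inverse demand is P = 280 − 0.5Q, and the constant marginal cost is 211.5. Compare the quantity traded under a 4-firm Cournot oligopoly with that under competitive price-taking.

Cournot: Q = 109.6; Competition: Q = 137

With 4 symmetric Cournot firms, each firm's FOC gives 280 − 2.5q = 211.5, so q = 27.4, Q = 4·27.4 = 109.6, and P = 225.2.
Under competition P = MC = 211.5, so Q = (280 − 211.5)/0.5 = 137.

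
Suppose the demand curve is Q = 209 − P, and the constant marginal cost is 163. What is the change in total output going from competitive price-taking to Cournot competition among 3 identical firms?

Total output falls by 11.5

Inverting demand: P = 209 − Q.
Under competition P = MC = 163, so Q = (209 − 163)/1 = 46.
Cournot with 3 identical firms: the symmetric best-response condition is 209 − 4q = 163. Each firm produces q = 11.5, total output Q = 34.5, price P = 174.5.
Change in total output: 34.5 − 46 = −11.5.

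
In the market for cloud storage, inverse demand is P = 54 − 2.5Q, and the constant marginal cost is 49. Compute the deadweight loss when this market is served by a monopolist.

Competitive firms price at marginal cost: P = 49, giving Q = 2.
Monopoly sets MR = MC: 54 − 5Q = 49 ⇒ Q = 1, P = 54 − 2.5·1 = 51.5.
DWL is the triangle between Q = 1 and Q = 2: ½·(2 − 1)·(51.5 − 49) = 1.25.

DWL = 1.25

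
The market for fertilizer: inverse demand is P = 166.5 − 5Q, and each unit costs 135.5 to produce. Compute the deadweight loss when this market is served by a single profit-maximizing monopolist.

Perfect competition: P = MC = 135.5, so 166.5 − 5Q = 135.5 and Q = 6.2.
Monopoly sets MR = MC: 166.5 − 10Q = 135.5 ⇒ Q = 3.1, P = 166.5 − 5·3.1 = 151.
DWL is the triangle between Q = 3.1 and Q = 6.2: ½·(6.2 − 3.1)·(151 − 135.5) = 24.025.

DWL = 24.025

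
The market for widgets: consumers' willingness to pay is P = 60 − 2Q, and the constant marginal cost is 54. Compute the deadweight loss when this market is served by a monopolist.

Under competition P = MC = 54, so Q = (60 − 54)/2 = 3.
The monopolist equates marginal revenue to marginal cost: 60 − 4Q = 54, so Q = 1.5. From demand, P = 57.
DWL is the triangle between Q = 1.5 and Q = 3: ½·(3 − 1.5)·(57 − 54) = 2.25.

DWL = 2.25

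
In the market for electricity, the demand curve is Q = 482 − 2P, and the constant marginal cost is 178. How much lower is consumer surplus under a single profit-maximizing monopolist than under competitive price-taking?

Inverting demand: P = 241 − 0.5Q.
Perfect competition: P = MC = 178, so 241 − 0.5Q = 178 and Q = 126.
CS = ½·(241 − 178)·126 = 3969.
Monopoly sets MR = MC: 241 − Q = 178 ⇒ Q = 63, P = 241 − 0.5·63 = 209.5.
CS = ½·(241 − 209.5)·63 = 992.25.
Change in consumer surplus: 992.25 − 3969 = −2976.75.

CS falls by 2976.75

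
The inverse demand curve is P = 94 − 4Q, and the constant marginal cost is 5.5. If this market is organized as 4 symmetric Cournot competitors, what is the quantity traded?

Q = 17.7

With 4 symmetric Cournot firms, each firm's FOC gives 94 − 20q = 5.5, so q = 4.425, Q = 4·4.425 = 17.7, and P = 23.2.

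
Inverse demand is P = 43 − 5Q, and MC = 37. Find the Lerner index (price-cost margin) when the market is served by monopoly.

The monopolist equates marginal revenue to marginal cost: 43 − 10Q = 37, so Q = 0.6. From demand, P = 40.
Lerner index = (P − MC)/P = (40 − 37)/40 = 0.075.

Lerner index = 0.075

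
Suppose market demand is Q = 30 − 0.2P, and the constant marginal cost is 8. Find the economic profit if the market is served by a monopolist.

Inverting demand: P = 150 − 5Q.
Monopoly sets MR = MC: 150 − 10Q = 8 ⇒ Q = 14.2, P = 150 − 5·14.2 = 79.
Profit = (79 − 8)·14.2 = 1008.2.

Profit = 1008.2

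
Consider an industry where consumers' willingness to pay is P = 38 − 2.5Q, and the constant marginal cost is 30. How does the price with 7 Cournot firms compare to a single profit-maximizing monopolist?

In a 7-firm Cournot equilibrium, symmetry and the first-order condition give q = (38 − 30)/(20) = 0.4. So Q = 2.8 and P = 31.
A monopolist chooses Q where MR = MC. MR = 38 − 5Q; setting this equal to 30 gives Q = 1.6 and P = 34.

Cournot: P = 31; Monopoly: P = 34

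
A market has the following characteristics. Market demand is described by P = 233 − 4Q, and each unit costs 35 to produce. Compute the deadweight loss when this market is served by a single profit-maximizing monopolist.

DWL = 1225.125

Perfect competition: P = MC = 35, so 233 − 4Q = 35 and Q = 49.5.
The monopolist equates marginal revenue to marginal cost: 233 − 8Q = 35, so Q = 24.75. From demand, P = 134.
DWL is the triangle between Q = 24.75 and Q = 49.5: ½·(49.5 − 24.75)·(134 − 35) = 1225.125.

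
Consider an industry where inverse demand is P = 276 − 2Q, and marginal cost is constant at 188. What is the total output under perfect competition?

Q = 44

Perfect competition: P = MC = 188, so 276 − 2Q = 188 and Q = 44.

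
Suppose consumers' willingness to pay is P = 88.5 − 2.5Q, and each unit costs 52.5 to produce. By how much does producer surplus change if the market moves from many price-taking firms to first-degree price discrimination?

Under competition P = MC = 52.5, so Q = (88.5 − 52.5)/2.5 = 14.4.
PS = (52.5 − 52.5)·14.4 = 0.
With perfect price discrimination, output is the efficient level Q = 14.4 (where demand meets MC), but every buyer pays their willingness to pay: CS = 0 and PS = total surplus.
PS = ½·(88.5 − 52.5)·14.4 = 259.2.
Change in producer surplus: 259.2 − 0 = 259.2.

Producer surplus rises by 259.2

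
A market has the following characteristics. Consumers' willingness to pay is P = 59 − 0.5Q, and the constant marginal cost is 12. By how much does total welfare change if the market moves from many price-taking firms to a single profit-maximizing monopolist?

Total welfare falls by 552.25

Competitive firms price at marginal cost: P = 12, giving Q = 94.
CS = ½·(59 − 12)·94 = 2209; PS = (12 − 12)·94 = 0; TS = 2209.
A monopolist chooses Q where MR = MC. MR = 59 − Q; setting this equal to 12 gives Q = 47 and P = 35.5.
CS = ½·(59 − 35.5)·47 = 552.25; PS = (35.5 − 12)·47 = 1104.5; TS = 1656.75.
Change in total welfare: 1656.75 − 2209 = −552.25.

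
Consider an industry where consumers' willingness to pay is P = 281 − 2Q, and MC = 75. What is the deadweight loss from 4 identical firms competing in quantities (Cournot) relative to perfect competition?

DWL = 424.36

Under competition P = MC = 75, so Q = (281 − 75)/2 = 103.
With 4 symmetric Cournot firms, each firm's FOC gives 281 − 10q = 75, so q = 20.6, Q = 4·20.6 = 82.4, and P = 116.2.
DWL is the triangle between Q = 82.4 and Q = 103: ½·(103 − 82.4)·(116.2 − 75) = 424.36.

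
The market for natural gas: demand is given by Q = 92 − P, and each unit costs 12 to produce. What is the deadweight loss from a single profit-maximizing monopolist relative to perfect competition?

Inverting demand: P = 92 − Q.
Under competition P = MC = 12, so Q = (92 − 12)/1 = 80.
The monopolist equates marginal revenue to marginal cost: 92 − 2Q = 12, so Q = 40. From demand, P = 52.
DWL is the triangle between Q = 40 and Q = 80: ½·(80 − 40)·(52 − 12) = 800.

DWL = 800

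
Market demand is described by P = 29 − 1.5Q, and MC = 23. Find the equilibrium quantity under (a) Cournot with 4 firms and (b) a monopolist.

In a 4-firm Cournot equilibrium, symmetry and the first-order condition give q = (29 − 23)/(7.5) = 0.8. So Q = 3.2 and P = 24.2.
The monopolist equates marginal revenue to marginal cost: 29 − 3Q = 23, so Q = 2. From demand, P = 26.

Cournot: Q = 3.2; Monopoly: Q = 2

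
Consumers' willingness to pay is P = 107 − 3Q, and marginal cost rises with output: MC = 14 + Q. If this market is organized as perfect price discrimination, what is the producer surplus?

With perfect price discrimination, output is the efficient level Q = 23.25 (where demand meets MC), but every buyer pays their willingness to pay: CS = 0 and PS = total surplus.
PS = ½·(107 − 14)·23.25 = 1081.125.

PS = 1081.125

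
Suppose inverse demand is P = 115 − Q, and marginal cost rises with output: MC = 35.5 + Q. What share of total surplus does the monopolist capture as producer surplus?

PS/TS = 0.75

A monopolist chooses Q where MR = MC. MR = 115 − 2Q; setting this equal to 35.5 + Q gives Q = 26.5 and P = 88.5.
CS = ½·(115 − 88.5)·26.5 = 351.125.
PS = P·Q − VC(Q) = 88.5·26.5 − (35.5·26.5 + ½·1·26.5²) = 1053.375.
Share captured = PS/TS = 1053.375/1404.5 = 0.75.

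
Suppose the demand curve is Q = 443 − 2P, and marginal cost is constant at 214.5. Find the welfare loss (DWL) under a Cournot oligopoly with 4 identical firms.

Inverting demand: P = 221.5 − 0.5Q.
Under competition P = MC = 214.5, so Q = (221.5 − 214.5)/0.5 = 14.
In a 4-firm Cournot equilibrium, symmetry and the first-order condition give q = (221.5 − 214.5)/(2.5) = 2.8. So Q = 11.2 and P = 215.9.
DWL is the triangle between Q = 11.2 and Q = 14: ½·(14 − 11.2)·(215.9 − 214.5) = 1.96.

DWL = 1.96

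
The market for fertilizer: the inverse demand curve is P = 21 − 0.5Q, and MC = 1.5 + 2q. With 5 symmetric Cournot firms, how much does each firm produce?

In a 5-firm Cournot equilibrium, symmetry and the first-order condition give q = (21 − 1.5)/(5) = 3.9. So Q = 19.5 and P = 11.25.

q_i = 3.9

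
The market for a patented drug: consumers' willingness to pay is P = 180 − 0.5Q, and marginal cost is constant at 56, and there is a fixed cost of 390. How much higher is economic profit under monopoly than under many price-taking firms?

Under competition P = MC = 56, so Q = (180 − 56)/0.5 = 248.
Profit = (56 − 56)·248 − 390 = −390.
A monopolist chooses Q where MR = MC. MR = 180 − Q; setting this equal to 56 gives Q = 124 and P = 118.
Profit = (118 − 56)·124 − 390 = 7298.
Change in economic profit: 7298 − −390 = 7688.

π rises by 7688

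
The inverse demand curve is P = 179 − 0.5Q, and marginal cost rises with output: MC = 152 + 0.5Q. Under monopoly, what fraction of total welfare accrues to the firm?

A monopolist chooses Q where MR = MC. MR = 179 − Q; setting this equal to 152 + 0.5Q gives Q = 18 and P = 170.
CS = ½·(179 − 170)·18 = 81.
PS = P·Q − VC(Q) = 170·18 − (152·18 + ½·0.5·18²) = 243.
Share captured = PS/TS = 243/324 = 0.75.

PS/TS = 0.75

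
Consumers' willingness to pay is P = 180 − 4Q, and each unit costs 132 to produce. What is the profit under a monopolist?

Monopoly sets MR = MC: 180 − 8Q = 132 ⇒ Q = 6, P = 180 − 4·6 = 156.
Profit = (156 − 132)·6 = 144.

Profit = 144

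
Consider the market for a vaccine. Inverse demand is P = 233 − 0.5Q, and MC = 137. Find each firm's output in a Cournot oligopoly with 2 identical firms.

q_i = 64

In a 2-firm Cournot equilibrium, symmetry and the first-order condition give q = (233 − 137)/(1.5) = 64. So Q = 128 and P = 169.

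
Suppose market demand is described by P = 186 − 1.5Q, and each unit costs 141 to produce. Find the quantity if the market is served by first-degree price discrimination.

Under first-degree price discrimination the firm charges each unit its demand price and produces up to where P = MC, i.e. Q = 30. Consumer surplus is zero; producer surplus equals total surplus.

Q = 30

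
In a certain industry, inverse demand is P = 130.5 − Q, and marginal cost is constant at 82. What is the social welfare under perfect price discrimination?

TS = 1176.125

Under first-degree price discrimination the firm charges each unit its demand price and produces up to where P = MC, i.e. Q = 48.5. Consumer surplus is zero; producer surplus equals total surplus.
TS = 1176.125 (equal to competitive TS).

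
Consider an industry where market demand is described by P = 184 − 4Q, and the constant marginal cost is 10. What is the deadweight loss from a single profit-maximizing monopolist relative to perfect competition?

Competitive firms price at marginal cost: P = 10, giving Q = 43.5.
Monopoly sets MR = MC: 184 − 8Q = 10 ⇒ Q = 21.75, P = 184 − 4·21.75 = 97.
DWL is the triangle between Q = 21.75 and Q = 43.5: ½·(43.5 − 21.75)·(97 − 10) = 946.125.

DWL = 946.125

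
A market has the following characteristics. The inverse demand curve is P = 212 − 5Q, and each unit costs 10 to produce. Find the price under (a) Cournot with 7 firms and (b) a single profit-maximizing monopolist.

In a 7-firm Cournot equilibrium, symmetry and the first-order condition give q = (212 − 10)/(40) = 5.05. So Q = 35.35 and P = 35.25.
A monopolist chooses Q where MR = MC. MR = 212 − 10Q; setting this equal to 10 gives Q = 20.2 and P = 111.

Cournot: P = 35.25; Monopoly: P = 111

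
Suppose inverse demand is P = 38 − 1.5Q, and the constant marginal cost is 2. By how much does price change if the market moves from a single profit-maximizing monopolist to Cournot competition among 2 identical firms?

The monopolist equates marginal revenue to marginal cost: 38 − 3Q = 2, so Q = 12. From demand, P = 20.
Cournot with 2 identical firms: the symmetric best-response condition is 38 − 4.5q = 2. Each firm produces q = 8, total output Q = 16, price P = 14.
Change in price: 14 − 20 = −6.

Price falls by 6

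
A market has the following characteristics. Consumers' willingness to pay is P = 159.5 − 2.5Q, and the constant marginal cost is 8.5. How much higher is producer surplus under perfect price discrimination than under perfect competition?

Competitive firms price at marginal cost: P = 8.5, giving Q = 60.4.
PS = (8.5 − 8.5)·60.4 = 0.
A perfectly discriminating monopolist sells every unit with P(Q) ≥ MC(Q), so output equals the competitive quantity Q = 60.4. Each buyer pays their reservation price, so CS = 0 and the firm captures all surplus.
PS = ½·(159.5 − 8.5)·60.4 = 4560.2.
Change in producer surplus: 4560.2 − 0 = 4560.2.

PS rises by 4560.2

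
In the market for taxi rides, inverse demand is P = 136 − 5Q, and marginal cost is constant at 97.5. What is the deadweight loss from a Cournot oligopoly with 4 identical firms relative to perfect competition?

DWL = 5.929

Under competition P = MC = 97.5, so Q = (136 − 97.5)/5 = 7.7.
With 4 symmetric Cournot firms, each firm's FOC gives 136 − 25q = 97.5, so q = 1.54, Q = 4·1.54 = 6.16, and P = 105.2.
DWL is the triangle between Q = 6.16 and Q = 7.7: ½·(7.7 − 6.16)·(105.2 − 97.5) = 5.929.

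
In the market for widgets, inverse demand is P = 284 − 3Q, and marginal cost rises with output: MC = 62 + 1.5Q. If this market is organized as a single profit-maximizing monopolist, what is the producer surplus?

PS = 3285.6

A monopolist chooses Q where MR = MC. MR = 284 − 6Q; setting this equal to 62 + 1.5Q gives Q = 29.6 and P = 195.2.
PS = P·Q − VC(Q) = 195.2·29.6 − (62·29.6 + ½·1.5·29.6²) = 3285.6.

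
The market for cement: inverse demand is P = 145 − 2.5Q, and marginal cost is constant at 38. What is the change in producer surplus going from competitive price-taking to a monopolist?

Under competition P = MC = 38, so Q = (145 − 38)/2.5 = 42.8.
PS = (38 − 38)·42.8 = 0.
The monopolist equates marginal revenue to marginal cost: 145 − 5Q = 38, so Q = 21.4. From demand, P = 91.5.
PS = (91.5 − 38)·21.4 = 1144.9.
Change in producer surplus: 1144.9 − 0 = 1144.9.

Producer surplus rises by 1144.9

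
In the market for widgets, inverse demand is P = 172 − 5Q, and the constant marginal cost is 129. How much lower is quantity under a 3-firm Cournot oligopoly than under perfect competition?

Q falls by 2.15

Perfect competition: P = MC = 129, so 172 − 5Q = 129 and Q = 8.6.
In a 3-firm Cournot equilibrium, symmetry and the first-order condition give q = (172 − 129)/(20) = 2.15. So Q = 6.45 and P = 139.75.
Change in quantity: 6.45 − 8.6 = −2.15.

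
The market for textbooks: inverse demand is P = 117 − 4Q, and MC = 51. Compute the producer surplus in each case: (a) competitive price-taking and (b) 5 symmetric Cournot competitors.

Competition: PS = 0; Cournot: PS = 151.25

Under competition P = MC = 51, so Q = (117 − 51)/4 = 16.5.
PS = (51 − 51)·16.5 = 0.
Cournot with 5 identical firms: the symmetric best-response condition is 117 − 24q = 51. Each firm produces q = 2.75, total output Q = 13.75, price P = 62.
PS = (62 − 51)·13.75 = 151.25.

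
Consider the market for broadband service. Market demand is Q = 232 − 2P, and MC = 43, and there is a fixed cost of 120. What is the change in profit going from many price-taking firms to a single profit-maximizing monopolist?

Inverting demand: P = 116 − 0.5Q.
Competitive firms price at marginal cost: P = 43, giving Q = 146.
Profit = (43 − 43)·146 − 120 = −120.
A monopolist chooses Q where MR = MC. MR = 116 − Q; setting this equal to 43 gives Q = 73 and P = 79.5.
Profit = (79.5 − 43)·73 − 120 = 2544.5.
Change in profit: 2544.5 − −120 = 2664.5.

π rises by 2664.5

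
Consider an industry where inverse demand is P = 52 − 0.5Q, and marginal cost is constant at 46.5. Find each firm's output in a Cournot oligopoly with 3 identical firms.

q_i = 2.75

With 3 symmetric Cournot firms, each firm's FOC gives 52 − 2q = 46.5, so q = 2.75, Q = 3·2.75 = 8.25, and P = 47.875.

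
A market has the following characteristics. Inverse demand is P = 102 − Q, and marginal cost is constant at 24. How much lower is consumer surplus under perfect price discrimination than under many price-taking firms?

Under competition P = MC = 24, so Q = (102 − 24)/1 = 78.
CS = ½·(102 − 24)·78 = 3042.
A perfectly discriminating monopolist sells every unit with P(Q) ≥ MC(Q), so output equals the competitive quantity Q = 78. Each buyer pays their reservation price, so CS = 0 and the firm captures all surplus.
CS = 0.
Change in consumer surplus: 0 − 3042 = −3042.

Consumer surplus falls by 3042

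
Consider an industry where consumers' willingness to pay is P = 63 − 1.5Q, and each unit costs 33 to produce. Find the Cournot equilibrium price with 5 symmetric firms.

Cournot with 5 identical firms: the symmetric best-response condition is 63 − 9q = 33. Each firm produces q = 10/3, total output Q = 50/3, price P = 38.

P = 38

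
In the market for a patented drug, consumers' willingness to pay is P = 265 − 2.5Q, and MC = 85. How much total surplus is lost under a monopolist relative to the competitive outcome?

DWL = 1620

Competitive firms price at marginal cost: P = 85, giving Q = 72.
The monopolist equates marginal revenue to marginal cost: 265 − 5Q = 85, so Q = 36. From demand, P = 175.
DWL is the triangle between Q = 36 and Q = 72: ½·(72 − 36)·(175 − 85) = 1620.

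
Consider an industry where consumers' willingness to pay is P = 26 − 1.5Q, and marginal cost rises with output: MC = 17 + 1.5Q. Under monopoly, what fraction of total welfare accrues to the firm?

The monopolist equates marginal revenue to marginal cost: 26 − 3Q = 17 + 1.5Q, so Q = 2. From demand, P = 23.
CS = ½·(26 − 23)·2 = 3.
PS = P·Q − VC(Q) = 23·2 − (17·2 + ½·1.5·2²) = 9.
Share captured = PS/TS = 9/12 = 0.75.

PS/TS = 0.75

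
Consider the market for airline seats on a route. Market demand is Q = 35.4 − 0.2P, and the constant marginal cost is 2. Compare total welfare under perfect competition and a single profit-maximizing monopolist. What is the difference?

Total welfare falls by 765.625

Inverting demand: P = 177 − 5Q.
Under competition P = MC = 2, so Q = (177 − 2)/5 = 35.
CS = ½·(177 − 2)·35 = 3062.5; PS = (2 − 2)·35 = 0; TS = 3062.5.
The monopolist equates marginal revenue to marginal cost: 177 − 10Q = 2, so Q = 17.5. From demand, P = 89.5.
CS = ½·(177 − 89.5)·17.5 = 765.625; PS = (89.5 − 2)·17.5 = 1531.25; TS = 2296.875.
Change in total welfare: 2296.875 − 3062.5 = −765.625.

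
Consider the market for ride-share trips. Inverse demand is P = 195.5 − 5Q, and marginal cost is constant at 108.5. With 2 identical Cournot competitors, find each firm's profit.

Cournot with 2 identical firms: the symmetric best-response condition is 195.5 − 15q = 108.5. Each firm produces q = 5.8, total output Q = 11.6, price P = 137.5.
Each firm's profit = (137.5 − 108.5)·5.8 = 168.2.

π_i = 168.2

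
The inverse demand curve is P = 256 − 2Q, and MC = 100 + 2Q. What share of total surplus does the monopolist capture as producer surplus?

PS/TS = 0.75

Monopoly sets MR = MC: 256 − 4Q = 100 + 2Q ⇒ Q = 26, P = 256 − 2·26 = 204.
CS = ½·(256 − 204)·26 = 676.
PS = P·Q − VC(Q) = 204·26 − (100·26 + ½·2·26²) = 2028.
Share captured = PS/TS = 2028/2704 = 0.75.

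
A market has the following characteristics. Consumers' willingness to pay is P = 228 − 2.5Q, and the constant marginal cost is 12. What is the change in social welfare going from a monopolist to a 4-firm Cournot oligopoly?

Monopoly sets MR = MC: 228 − 5Q = 12 ⇒ Q = 43.2, P = 228 − 2.5·43.2 = 120.
CS = ½·(228 − 120)·43.2 = 2332.8; PS = (120 − 12)·43.2 = 4665.6; TS = 6998.4.
With 4 symmetric Cournot firms, each firm's FOC gives 228 − 12.5q = 12, so q = 17.28, Q = 4·17.28 = 69.12, and P = 55.2.
CS = ½·(228 − 55.2)·69.12 = 5971.968; PS = (55.2 − 12)·69.12 = 2985.984; TS = 8957.952.
Change in social welfare: 8957.952 − 6998.4 = 1959.552.

Social welfare rises by 1959.552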